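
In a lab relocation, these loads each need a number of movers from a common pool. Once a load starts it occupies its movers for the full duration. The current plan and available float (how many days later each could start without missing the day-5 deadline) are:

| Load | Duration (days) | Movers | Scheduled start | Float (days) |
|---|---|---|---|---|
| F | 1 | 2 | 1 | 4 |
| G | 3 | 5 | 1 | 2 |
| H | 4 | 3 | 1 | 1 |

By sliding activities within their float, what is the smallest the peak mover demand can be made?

Early-start (F@1, G@1, H@1) gives peak 10: d1:10  d2:8  d3:8  d4:3  d5:0.
Shift H→2.
Schedule F@1, G@1, H@2: d1:7  d2:8  d3:8  d4:3  d5:3 — peak 8.

8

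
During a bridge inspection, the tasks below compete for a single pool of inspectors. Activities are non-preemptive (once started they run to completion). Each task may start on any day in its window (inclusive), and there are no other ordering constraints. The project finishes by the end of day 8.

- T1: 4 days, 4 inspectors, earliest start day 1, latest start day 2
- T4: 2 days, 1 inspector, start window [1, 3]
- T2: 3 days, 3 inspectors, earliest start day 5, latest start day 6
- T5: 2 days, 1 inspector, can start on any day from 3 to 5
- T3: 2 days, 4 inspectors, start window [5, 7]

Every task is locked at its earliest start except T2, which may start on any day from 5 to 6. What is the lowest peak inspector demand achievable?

7

T2@5: d1:5  d2:5  d3:5  d4:5  d5:7  d6:7  d7:3  d8:0 → peak 7
T2@6: d1:5  d2:5  d3:5  d4:5  d5:4  d6:7  d7:3  d8:3 → peak 7
Best is T2@5, peak 7.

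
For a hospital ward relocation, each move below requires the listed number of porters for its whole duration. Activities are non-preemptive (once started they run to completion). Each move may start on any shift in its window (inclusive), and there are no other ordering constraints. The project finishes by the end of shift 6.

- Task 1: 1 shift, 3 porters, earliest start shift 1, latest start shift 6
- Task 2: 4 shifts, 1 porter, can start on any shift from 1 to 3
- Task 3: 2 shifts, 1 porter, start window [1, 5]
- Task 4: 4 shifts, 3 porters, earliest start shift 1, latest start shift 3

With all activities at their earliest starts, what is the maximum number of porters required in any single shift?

Early-start schedule: Task 1@1, Task 2@1, Task 3@1, Task 4@1.
Load per shift: shift 1: 8, shift 2: 5, shift 3: 4, shift 4: 4, shift 5: 0, shift 6: 0.
Peak is 8.

8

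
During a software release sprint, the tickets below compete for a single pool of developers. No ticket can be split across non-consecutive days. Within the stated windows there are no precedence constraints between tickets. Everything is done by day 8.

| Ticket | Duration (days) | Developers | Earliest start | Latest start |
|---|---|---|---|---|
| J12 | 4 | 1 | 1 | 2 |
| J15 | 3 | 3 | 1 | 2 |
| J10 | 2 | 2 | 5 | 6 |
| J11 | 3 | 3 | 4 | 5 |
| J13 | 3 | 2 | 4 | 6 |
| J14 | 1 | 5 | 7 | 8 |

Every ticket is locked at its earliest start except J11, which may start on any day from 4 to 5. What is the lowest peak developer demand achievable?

7

J11@4: d1:4  d2:4  d3:4  d4:6  d5:7  d6:7  d7:5  d8:0 → peak 7
J11@5: d1:4  d2:4  d3:4  d4:3  d5:7  d6:7  d7:8  d8:0 → peak 8
Best is J11@4, peak 7.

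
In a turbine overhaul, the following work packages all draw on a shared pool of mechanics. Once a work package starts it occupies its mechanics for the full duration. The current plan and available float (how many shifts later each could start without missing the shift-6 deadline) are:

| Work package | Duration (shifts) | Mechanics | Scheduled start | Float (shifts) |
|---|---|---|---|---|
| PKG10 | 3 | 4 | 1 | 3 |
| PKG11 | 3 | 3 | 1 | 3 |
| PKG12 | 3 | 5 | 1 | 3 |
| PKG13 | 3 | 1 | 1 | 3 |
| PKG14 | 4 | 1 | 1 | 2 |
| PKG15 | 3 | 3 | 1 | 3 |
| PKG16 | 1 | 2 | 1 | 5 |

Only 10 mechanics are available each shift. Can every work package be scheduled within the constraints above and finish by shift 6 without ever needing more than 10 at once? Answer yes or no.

yes

Schedule PKG10@1, PKG11@1, PKG12@4, PKG13@1, PKG14@1, PKG15@4, PKG16@5: s1:9  s2:9  s3:9  s4:9  s5:10  s6:8 — peak 10 ≤ 10.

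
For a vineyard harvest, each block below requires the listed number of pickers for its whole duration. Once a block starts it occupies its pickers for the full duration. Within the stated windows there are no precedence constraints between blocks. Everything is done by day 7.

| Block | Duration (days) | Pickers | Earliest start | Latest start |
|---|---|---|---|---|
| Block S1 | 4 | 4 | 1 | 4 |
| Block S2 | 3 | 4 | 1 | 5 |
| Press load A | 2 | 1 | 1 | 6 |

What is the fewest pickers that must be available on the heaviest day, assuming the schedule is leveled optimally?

5

Early-start (Block S1@1, Block S2@1, Press load A@1) gives peak 9: d1:9  d2:9  d3:8  d4:4  d5:0  d6:0  d7:0.
Shift Block S2→5.
Schedule Block S1@1, Block S2@5, Press load A@1: d1:5  d2:5  d3:4  d4:4  d5:4  d6:4  d7:4 — peak 5.
Total picker-days = 30 over 7 days ⇒ peak ≥ ⌈30/7⌉ = 5, so 5 is optimal.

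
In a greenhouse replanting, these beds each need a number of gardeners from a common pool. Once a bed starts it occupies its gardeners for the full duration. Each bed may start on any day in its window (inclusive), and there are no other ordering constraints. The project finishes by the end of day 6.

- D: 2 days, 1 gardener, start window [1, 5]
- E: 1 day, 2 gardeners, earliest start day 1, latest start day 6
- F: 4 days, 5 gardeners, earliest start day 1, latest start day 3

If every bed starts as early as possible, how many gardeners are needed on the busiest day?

8

Early-start schedule: D@1, E@1, F@1.
Load per day: day 1: 8, day 2: 6, day 3: 5, day 4: 5, day 5: 0, day 6: 0.
Peak is 8.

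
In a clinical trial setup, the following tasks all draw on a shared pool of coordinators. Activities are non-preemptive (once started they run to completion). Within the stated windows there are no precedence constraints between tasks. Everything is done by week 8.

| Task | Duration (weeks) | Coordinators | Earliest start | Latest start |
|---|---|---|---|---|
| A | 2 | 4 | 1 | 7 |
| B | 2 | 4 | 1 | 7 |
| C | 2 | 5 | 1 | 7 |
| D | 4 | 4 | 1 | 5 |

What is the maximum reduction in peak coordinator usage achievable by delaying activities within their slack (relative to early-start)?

9

Early-start peak: w1:17  w2:17  w3:4  w4:4  w5:0  w6:0  w7:0  w8:0 ⇒ 17.
Leveled (A@1, B@1, C@3, D@5): w1:8  w2:8  w3:5  w4:5  w5:4  w6:4  w7:4  w8:4 ⇒ 8.
Reduction 17 − 8 = 9.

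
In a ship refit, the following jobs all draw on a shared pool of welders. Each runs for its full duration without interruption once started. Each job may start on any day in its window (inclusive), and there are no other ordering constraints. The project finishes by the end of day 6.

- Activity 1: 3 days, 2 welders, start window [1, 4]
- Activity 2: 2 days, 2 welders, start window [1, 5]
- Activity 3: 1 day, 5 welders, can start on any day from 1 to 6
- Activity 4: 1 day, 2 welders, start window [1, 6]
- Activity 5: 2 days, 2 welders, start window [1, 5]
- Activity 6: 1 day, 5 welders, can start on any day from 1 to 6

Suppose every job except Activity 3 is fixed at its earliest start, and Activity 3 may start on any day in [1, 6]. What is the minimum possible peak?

Activity 3@1: d1:18  d2:6  d3:2  d4:0  d5:0  d6:0 → peak 18
Activity 3@2: d1:13  d2:11  d3:2  d4:0  d5:0  d6:0 → peak 13
Activity 3@3: d1:13  d2:6  d3:7  d4:0  d5:0  d6:0 → peak 13
Activity 3@4: d1:13  d2:6  d3:2  d4:5  d5:0  d6:0 → peak 13
Activity 3@5: d1:13  d2:6  d3:2  d4:0  d5:5  d6:0 → peak 13
Activity 3@6: d1:13  d2:6  d3:2  d4:0  d5:0  d6:5 → peak 13
Best is Activity 3@2, peak 13.

13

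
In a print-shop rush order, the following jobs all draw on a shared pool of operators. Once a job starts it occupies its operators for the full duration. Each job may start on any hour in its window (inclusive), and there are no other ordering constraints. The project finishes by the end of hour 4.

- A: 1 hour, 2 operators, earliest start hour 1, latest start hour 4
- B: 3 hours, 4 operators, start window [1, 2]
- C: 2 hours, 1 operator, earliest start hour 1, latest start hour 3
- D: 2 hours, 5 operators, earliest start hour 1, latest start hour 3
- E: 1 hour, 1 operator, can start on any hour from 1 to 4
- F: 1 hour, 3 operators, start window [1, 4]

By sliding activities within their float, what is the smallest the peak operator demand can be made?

9

Early-start (A@1, B@1, C@1, D@1, E@1, F@1) gives peak 16: h1:16  h2:10  h3:4  h4:0.
Shift D→3, F→2.
Schedule A@1, B@1, C@1, D@3, E@1, F@2: h1:8  h2:8  h3:9  h4:5 — peak 9.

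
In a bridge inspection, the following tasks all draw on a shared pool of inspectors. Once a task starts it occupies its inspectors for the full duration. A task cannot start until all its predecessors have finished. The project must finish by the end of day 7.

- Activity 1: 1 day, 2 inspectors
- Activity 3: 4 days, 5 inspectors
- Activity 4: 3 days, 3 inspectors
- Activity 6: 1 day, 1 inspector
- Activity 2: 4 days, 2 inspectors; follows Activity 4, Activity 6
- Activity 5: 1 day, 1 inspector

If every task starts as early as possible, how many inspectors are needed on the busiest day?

12

Early-start schedule: Activity 1@1, Activity 3@1, Activity 4@1, Activity 6@1, Activity 2@4, Activity 5@1.
Load per day: day 1: 12, day 2: 8, day 3: 8, day 4: 7, day 5: 2, day 6: 2, day 7: 2.
Peak is 12.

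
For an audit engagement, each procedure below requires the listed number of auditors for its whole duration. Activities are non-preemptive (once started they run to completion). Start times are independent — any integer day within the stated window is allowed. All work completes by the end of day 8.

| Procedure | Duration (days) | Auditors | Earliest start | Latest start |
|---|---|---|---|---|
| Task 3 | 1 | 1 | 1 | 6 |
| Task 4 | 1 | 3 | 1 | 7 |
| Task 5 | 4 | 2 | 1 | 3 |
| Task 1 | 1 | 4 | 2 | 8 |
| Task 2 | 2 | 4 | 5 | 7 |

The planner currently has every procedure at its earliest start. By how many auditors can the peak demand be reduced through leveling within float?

Early-start peak: d1:6  d2:6  d3:2  d4:2  d5:4  d6:4  d7:0  d8:0 ⇒ 6.
Leveled (Task 3@1, Task 4@1, Task 5@2, Task 1@6, Task 2@7): d1:4  d2:2  d3:2  d4:2  d5:2  d6:4  d7:4  d8:4 ⇒ 4.
Reduction 6 − 4 = 2.

2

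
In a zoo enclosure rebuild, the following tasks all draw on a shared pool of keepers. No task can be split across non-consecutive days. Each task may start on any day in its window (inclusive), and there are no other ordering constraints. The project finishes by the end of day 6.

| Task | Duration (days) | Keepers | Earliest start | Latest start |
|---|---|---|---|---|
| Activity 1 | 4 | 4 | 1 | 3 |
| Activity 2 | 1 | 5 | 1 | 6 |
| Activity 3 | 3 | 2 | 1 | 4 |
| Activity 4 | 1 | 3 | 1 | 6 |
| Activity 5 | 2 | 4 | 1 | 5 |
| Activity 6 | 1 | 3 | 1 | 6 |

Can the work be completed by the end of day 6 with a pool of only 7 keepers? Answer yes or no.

The minimum achievable peak is 8; 7 < 8, so no feasible schedule stays within the cap.

no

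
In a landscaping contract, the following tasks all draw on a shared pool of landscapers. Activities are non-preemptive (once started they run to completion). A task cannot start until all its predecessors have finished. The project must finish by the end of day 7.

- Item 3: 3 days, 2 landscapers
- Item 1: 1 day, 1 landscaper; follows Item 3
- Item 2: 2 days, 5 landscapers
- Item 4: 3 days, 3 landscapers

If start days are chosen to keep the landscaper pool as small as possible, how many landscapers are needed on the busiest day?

Early-start (Item 3@1, Item 1@4, Item 2@1, Item 4@1) gives peak 10: d1:10  d2:10  d3:5  d4:1  d5:0  d6:0  d7:0.
Shift Item 2→5.
Schedule Item 3@1, Item 1@4, Item 2@5, Item 4@1: d1:5  d2:5  d3:5  d4:1  d5:5  d6:5  d7:0 — peak 5.

5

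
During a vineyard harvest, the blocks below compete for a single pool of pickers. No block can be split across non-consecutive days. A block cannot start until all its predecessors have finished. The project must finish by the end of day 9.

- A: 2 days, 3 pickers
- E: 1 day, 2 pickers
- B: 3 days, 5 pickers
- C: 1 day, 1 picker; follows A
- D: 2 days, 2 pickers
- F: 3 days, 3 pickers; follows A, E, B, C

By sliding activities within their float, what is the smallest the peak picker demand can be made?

Early-start (A@1, E@1, B@1, C@3, D@1, F@4) gives peak 12: d1:12  d2:10  d3:6  d4:3  d5:3  d6:3  d7:0  d8:0  d9:0.
Shift B→3, C→6, D→6, F→7.
Schedule A@1, E@1, B@3, C@6, D@6, F@7: d1:5  d2:3  d3:5  d4:5  d5:5  d6:3  d7:5  d8:3  d9:3 — peak 5.
Total picker-days = 37 over 9 days ⇒ peak ≥ ⌈37/9⌉ = 5, so 5 is optimal.

5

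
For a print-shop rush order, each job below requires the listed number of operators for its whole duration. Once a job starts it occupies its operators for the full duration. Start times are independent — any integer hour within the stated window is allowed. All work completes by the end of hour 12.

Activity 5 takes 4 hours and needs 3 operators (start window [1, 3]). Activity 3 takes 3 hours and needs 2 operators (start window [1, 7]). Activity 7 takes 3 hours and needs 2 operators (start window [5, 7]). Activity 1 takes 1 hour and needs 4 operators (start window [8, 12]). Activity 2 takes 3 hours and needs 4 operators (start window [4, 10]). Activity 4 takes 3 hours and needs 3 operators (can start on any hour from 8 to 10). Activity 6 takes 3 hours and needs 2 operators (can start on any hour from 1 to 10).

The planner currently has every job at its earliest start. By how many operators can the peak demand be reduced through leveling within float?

1

Early-start peak: h1:7  h2:7  h3:7  h4:7  h5:6  h6:6  h7:2  h8:7  h9:3  h10:3  h11:0  h12:0 ⇒ 7.
Leveled (Activity 5@1, Activity 3@1, Activity 7@5, Activity 1@8, Activity 2@5, Activity 4@9, Activity 6@8): h1:5  h2:5  h3:5  h4:3  h5:6  h6:6  h7:6  h8:6  h9:5  h10:5  h11:3  h12:0 ⇒ 6.
Reduction 7 − 6 = 1.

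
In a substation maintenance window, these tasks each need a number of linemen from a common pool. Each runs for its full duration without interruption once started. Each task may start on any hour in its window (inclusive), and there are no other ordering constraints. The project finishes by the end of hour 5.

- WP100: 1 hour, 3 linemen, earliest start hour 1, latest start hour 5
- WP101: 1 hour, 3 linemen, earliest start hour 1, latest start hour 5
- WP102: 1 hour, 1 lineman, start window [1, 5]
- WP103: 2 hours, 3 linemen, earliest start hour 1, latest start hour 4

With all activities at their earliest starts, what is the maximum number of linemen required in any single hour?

10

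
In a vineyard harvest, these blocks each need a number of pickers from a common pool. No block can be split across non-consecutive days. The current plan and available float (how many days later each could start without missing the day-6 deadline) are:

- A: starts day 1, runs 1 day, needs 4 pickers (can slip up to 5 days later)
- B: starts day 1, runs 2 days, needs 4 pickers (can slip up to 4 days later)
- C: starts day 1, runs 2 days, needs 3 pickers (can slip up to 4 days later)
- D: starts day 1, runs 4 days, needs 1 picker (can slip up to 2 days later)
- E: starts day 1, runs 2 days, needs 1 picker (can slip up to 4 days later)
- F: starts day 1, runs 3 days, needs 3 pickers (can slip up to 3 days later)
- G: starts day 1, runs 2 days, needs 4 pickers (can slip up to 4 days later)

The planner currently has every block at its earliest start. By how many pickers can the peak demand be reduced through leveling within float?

12

Early-start peak: d1:20  d2:16  d3:4  d4:1  d5:0  d6:0 ⇒ 20.
Leveled (A@1, B@1, C@2, D@2, E@3, F@3, G@5): d1:8  d2:8  d3:8  d4:5  d5:8  d6:4 ⇒ 8.
Reduction 20 − 8 = 12.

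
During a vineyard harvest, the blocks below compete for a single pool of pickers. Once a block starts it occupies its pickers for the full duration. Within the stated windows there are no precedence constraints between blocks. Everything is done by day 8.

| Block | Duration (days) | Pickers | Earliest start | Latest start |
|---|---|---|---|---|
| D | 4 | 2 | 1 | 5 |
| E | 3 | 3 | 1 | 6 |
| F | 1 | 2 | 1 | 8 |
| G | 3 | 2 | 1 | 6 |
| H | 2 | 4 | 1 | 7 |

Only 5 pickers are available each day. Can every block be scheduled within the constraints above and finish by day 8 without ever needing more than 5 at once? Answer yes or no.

Schedule D@1, E@1, F@5, G@4, H@7: d1:5  d2:5  d3:5  d4:4  d5:4  d6:2  d7:4  d8:4 — peak 5 ≤ 5.

yes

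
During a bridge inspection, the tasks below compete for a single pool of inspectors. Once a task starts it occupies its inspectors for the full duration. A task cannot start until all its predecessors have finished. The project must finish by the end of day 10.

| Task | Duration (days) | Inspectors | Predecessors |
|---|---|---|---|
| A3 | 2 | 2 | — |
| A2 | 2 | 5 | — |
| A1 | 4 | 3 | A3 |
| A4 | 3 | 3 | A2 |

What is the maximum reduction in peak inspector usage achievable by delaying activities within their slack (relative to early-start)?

Early-start peak: d1:7  d2:7  d3:6  d4:6  d5:6  d6:3  d7:0  d8:0  d9:0  d10:0 ⇒ 7.
Leveled (A3@3, A2@1, A1@6, A4@3): d1:5  d2:5  d3:5  d4:5  d5:3  d6:3  d7:3  d8:3  d9:3  d10:0 ⇒ 5.
Reduction 7 − 5 = 2.

2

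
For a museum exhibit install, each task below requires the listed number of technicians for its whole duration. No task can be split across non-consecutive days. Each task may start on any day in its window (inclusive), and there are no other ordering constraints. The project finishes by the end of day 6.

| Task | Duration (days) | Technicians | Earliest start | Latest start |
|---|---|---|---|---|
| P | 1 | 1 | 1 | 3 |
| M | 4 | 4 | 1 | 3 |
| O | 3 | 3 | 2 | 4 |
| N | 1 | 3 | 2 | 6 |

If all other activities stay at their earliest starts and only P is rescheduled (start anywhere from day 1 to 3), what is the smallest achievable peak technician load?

10

P@1: d1:5  d2:10  d3:7  d4:7  d5:0  d6:0 → peak 10
P@2: d1:4  d2:11  d3:7  d4:7  d5:0  d6:0 → peak 11
P@3: d1:4  d2:10  d3:8  d4:7  d5:0  d6:0 → peak 10
Best is P@1, peak 10.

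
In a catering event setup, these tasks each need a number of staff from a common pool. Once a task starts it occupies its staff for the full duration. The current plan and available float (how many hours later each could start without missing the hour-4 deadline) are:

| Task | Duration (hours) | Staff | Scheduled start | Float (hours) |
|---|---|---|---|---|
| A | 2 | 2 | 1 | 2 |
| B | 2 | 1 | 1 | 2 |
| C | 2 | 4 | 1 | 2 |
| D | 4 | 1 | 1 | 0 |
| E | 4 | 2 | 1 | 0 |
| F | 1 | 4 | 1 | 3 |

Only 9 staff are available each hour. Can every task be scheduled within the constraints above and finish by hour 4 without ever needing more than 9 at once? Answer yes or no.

yes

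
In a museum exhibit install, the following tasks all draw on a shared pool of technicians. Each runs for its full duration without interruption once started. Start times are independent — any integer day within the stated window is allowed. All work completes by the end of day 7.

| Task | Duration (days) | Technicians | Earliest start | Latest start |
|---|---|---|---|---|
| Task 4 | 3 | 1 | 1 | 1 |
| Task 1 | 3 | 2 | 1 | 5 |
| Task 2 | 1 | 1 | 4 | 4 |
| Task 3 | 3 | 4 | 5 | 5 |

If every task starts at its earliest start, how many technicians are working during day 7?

4

At early start, day 7 has: Task 3.
Demand: 4 = 4.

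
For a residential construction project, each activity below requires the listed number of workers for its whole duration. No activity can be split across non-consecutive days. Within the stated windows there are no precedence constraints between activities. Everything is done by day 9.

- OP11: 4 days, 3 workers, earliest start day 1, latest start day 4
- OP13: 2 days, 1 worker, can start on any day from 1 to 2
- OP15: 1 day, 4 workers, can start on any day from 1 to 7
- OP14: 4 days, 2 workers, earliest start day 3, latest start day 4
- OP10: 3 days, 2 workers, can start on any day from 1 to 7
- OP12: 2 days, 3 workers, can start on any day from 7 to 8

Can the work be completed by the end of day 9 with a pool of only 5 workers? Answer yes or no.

yes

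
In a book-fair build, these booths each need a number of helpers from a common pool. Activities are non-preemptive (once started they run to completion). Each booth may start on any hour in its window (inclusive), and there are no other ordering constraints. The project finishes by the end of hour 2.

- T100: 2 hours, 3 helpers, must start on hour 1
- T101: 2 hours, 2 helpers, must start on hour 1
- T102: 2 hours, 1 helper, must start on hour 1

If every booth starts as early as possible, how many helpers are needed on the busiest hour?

Early-start schedule: T100@1, T101@1, T102@1.
Load per hour: hour 1: 6, hour 2: 6.
Peak is 6.

6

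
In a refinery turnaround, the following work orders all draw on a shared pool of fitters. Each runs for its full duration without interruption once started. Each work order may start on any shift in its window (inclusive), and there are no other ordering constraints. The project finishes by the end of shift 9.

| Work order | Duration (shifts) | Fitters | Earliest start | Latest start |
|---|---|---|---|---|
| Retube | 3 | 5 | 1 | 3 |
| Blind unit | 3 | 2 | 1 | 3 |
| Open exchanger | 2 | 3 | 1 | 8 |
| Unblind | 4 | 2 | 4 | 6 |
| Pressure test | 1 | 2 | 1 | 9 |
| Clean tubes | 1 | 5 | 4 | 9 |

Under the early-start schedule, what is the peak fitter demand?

Early-start schedule: Retube@1, Blind unit@1, Open exchanger@1, Unblind@4, Pressure test@1, Clean tubes@4.
Load per shift: shift 1: 12, shift 2: 10, shift 3: 7, shift 4: 7, shift 5: 2, shift 6: 2, shift 7: 2, shift 8: 0, shift 9: 0.
Peak is 12.

12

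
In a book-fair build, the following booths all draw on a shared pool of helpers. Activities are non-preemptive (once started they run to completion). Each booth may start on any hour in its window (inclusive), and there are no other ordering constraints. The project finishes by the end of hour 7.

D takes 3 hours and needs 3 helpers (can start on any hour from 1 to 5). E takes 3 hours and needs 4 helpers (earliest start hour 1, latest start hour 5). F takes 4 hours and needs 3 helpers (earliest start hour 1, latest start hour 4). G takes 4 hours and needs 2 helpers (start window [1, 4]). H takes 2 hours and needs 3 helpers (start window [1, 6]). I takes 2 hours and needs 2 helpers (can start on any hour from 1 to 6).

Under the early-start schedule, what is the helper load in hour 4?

At early start, hour 4 has: F, G.
Demand: 3 + 2 = 5.

5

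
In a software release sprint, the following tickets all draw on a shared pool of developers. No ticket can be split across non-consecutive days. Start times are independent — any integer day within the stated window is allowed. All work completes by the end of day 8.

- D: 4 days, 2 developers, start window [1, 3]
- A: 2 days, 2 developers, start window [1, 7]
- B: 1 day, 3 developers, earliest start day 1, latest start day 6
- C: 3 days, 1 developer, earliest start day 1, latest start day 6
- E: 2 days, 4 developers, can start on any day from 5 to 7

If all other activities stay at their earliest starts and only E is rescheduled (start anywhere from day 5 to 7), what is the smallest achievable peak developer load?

8

E@5: d1:8  d2:5  d3:3  d4:2  d5:4  d6:4  d7:0  d8:0 → peak 8
E@6: d1:8  d2:5  d3:3  d4:2  d5:0  d6:4  d7:4  d8:0 → peak 8
E@7: d1:8  d2:5  d3:3  d4:2  d5:0  d6:0  d7:4  d8:4 → peak 8
Best is E@5, peak 8.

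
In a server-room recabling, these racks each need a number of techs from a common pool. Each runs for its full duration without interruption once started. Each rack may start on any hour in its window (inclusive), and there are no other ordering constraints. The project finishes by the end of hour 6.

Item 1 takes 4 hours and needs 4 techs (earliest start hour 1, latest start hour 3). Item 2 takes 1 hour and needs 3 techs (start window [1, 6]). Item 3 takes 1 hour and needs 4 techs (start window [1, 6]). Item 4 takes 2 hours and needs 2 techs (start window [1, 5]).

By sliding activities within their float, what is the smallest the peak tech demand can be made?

6

Early-start (Item 1@1, Item 2@1, Item 3@1, Item 4@1) gives peak 13: h1:13  h2:6  h3:4  h4:4  h5:0  h6:0.
Shift Item 2→5, Item 3→6.
Schedule Item 1@1, Item 2@5, Item 3@6, Item 4@1: h1:6  h2:6  h3:4  h4:4  h5:3  h6:4 — peak 6.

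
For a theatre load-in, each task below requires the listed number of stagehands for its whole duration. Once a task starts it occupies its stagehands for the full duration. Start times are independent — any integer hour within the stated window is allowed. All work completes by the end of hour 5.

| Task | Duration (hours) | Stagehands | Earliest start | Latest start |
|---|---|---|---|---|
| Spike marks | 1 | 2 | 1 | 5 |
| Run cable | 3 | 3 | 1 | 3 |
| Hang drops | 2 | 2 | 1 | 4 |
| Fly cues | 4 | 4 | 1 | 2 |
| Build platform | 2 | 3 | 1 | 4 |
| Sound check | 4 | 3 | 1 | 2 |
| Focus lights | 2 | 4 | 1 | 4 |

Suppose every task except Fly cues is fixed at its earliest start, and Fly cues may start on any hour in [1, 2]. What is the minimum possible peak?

19

Fly cues@1: h1:21  h2:19  h3:10  h4:7  h5:0 → peak 21
Fly cues@2: h1:17  h2:19  h3:10  h4:7  h5:4 → peak 19
Best is Fly cues@2, peak 19.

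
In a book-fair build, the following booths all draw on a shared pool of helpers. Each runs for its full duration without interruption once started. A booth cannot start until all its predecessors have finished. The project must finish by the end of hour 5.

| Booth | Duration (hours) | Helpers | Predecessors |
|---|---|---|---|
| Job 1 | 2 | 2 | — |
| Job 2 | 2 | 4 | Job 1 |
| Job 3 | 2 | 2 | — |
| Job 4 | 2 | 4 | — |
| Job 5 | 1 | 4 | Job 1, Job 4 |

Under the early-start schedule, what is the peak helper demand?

8

Early-start schedule: Job 1@1, Job 2@3, Job 3@1, Job 4@1, Job 5@3.
Load per hour: hour 1: 8, hour 2: 8, hour 3: 8, hour 4: 4, hour 5: 0.
Peak is 8.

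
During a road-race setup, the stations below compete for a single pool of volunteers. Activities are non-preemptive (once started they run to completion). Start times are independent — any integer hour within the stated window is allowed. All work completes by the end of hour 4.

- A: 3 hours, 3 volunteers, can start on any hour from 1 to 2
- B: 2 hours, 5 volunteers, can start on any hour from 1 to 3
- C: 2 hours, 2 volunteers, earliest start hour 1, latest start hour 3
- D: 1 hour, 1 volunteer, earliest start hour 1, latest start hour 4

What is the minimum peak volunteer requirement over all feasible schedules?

8

Early-start (A@1, B@1, C@1, D@1) gives peak 11: h1:11  h2:10  h3:3  h4:0.
Shift C→3, D→3.
Schedule A@1, B@1, C@3, D@3: h1:8  h2:8  h3:6  h4:2 — peak 8.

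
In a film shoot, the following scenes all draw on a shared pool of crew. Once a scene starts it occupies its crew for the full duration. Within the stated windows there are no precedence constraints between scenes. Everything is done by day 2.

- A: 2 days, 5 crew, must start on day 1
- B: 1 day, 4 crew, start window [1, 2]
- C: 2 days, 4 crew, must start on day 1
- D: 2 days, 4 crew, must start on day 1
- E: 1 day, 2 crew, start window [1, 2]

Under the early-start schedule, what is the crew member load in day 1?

19

At early start, day 1 has: A, B, C, D, E.
Demand: 5 + 4 + 4 + 4 + 2 = 19.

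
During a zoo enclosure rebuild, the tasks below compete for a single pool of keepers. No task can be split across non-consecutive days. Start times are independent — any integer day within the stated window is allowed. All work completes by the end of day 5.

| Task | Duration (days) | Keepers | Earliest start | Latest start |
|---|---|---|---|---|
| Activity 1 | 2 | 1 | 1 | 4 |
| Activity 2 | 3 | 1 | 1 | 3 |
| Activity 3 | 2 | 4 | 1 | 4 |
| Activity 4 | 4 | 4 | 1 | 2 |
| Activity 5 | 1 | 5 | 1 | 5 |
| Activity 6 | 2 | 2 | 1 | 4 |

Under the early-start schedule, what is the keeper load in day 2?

12

At early start, day 2 has: Activity 1, Activity 2, Activity 3, Activity 4, Activity 6.
Demand: 1 + 1 + 4 + 4 + 2 = 12.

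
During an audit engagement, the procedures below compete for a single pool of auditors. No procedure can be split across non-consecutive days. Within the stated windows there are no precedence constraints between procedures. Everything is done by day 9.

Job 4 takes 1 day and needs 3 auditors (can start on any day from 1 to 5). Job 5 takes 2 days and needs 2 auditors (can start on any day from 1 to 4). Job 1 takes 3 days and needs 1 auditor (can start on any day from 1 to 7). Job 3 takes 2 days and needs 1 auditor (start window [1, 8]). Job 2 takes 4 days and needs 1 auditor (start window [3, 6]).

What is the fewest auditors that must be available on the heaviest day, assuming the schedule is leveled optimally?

Early-start (Job 4@1, Job 5@1, Job 1@1, Job 3@1, Job 2@3) gives peak 7: d1:7  d2:4  d3:2  d4:1  d5:1  d6:1  d7:0  d8:0  d9:0.
Shift Job 5→2, Job 1→2, Job 3→4, Job 2→4.
Schedule Job 4@1, Job 5@2, Job 1@2, Job 3@4, Job 2@4: d1:3  d2:3  d3:3  d4:3  d5:2  d6:1  d7:1  d8:0  d9:0 — peak 3.

3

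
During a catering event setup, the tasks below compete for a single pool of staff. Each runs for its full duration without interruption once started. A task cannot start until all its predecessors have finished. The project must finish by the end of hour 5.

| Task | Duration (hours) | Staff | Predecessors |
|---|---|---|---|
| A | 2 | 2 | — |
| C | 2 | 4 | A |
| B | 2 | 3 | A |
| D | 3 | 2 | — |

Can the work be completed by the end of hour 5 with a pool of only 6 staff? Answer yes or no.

no

The minimum achievable peak is 7; 6 < 7, so no feasible schedule stays within the cap.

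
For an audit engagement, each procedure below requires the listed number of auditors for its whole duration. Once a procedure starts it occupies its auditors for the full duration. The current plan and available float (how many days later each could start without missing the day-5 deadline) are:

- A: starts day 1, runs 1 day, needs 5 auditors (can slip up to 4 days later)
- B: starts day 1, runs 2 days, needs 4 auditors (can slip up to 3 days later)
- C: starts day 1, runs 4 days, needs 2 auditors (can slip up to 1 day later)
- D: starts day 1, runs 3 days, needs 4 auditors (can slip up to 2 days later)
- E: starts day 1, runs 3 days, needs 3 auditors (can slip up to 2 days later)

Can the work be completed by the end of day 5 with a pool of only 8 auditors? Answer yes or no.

Total auditor-days = 42; over 5 days the average is 42/5 > 8, so some day must exceed 8.

no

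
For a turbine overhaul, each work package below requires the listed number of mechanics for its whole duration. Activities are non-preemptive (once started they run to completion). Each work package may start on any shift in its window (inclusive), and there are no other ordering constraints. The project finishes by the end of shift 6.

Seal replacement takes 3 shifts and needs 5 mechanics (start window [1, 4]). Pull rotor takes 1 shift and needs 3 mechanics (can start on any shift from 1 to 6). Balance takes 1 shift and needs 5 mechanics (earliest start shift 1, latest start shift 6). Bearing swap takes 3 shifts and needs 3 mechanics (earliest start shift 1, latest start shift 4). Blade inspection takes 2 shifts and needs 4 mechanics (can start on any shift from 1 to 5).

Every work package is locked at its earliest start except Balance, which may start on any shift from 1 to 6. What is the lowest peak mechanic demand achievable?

Balance@1: s1:20  s2:12  s3:8  s4:0  s5:0  s6:0 → peak 20
Balance@2: s1:15  s2:17  s3:8  s4:0  s5:0  s6:0 → peak 17
Balance@3: s1:15  s2:12  s3:13  s4:0  s5:0  s6:0 → peak 15
Balance@4: s1:15  s2:12  s3:8  s4:5  s5:0  s6:0 → peak 15
Balance@5: s1:15  s2:12  s3:8  s4:0  s5:5  s6:0 → peak 15
Balance@6: s1:15  s2:12  s3:8  s4:0  s5:0  s6:5 → peak 15
Best is Balance@3, peak 15.

15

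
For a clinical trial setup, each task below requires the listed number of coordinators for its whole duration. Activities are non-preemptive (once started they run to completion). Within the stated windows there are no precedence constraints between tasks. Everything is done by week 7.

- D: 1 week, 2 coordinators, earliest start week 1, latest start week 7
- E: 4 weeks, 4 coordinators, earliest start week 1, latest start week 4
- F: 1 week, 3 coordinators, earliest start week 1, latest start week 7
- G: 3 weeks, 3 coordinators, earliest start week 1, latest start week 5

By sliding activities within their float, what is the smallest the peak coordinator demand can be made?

6

Early-start (D@1, E@1, F@1, G@1) gives peak 12: w1:12  w2:7  w3:7  w4:4  w5:0  w6:0  w7:0.
Shift F→5, G→5.
Schedule D@1, E@1, F@5, G@5: w1:6  w2:4  w3:4  w4:4  w5:6  w6:3  w7:3 — peak 6.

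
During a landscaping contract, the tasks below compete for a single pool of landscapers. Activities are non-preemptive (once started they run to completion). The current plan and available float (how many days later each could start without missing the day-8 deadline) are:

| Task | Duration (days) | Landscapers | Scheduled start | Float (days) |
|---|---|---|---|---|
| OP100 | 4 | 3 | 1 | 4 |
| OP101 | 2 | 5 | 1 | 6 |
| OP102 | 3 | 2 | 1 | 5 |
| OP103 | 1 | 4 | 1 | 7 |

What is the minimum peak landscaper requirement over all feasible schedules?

5

Early-start (OP100@1, OP101@1, OP102@1, OP103@1) gives peak 14: d1:14  d2:10  d3:5  d4:3  d5:0  d6:0  d7:0  d8:0.
Shift OP101→5, OP103→7.
Schedule OP100@1, OP101@5, OP102@1, OP103@7: d1:5  d2:5  d3:5  d4:3  d5:5  d6:5  d7:4  d8:0 — peak 5.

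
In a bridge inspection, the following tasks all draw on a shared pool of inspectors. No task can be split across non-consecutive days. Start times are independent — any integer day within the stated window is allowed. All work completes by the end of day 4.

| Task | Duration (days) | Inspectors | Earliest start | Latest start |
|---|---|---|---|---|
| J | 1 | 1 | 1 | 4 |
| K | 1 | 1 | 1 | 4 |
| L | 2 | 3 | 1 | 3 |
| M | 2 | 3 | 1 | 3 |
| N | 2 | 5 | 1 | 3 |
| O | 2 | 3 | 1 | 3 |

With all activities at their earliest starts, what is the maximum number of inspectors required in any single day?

16

Early-start schedule: J@1, K@1, L@1, M@1, N@1, O@1.
Load per day: day 1: 16, day 2: 14, day 3: 0, day 4: 0.
Peak is 16.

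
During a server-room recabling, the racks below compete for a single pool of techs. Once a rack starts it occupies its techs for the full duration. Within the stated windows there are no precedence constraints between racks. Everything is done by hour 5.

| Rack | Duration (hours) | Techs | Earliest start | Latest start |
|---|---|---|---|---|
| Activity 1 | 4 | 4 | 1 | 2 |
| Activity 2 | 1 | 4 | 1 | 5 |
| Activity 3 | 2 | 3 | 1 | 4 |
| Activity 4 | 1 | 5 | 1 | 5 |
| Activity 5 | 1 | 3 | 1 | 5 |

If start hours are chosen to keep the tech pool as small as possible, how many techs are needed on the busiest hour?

Early-start (Activity 1@1, Activity 2@1, Activity 3@1, Activity 4@1, Activity 5@1) gives peak 19: h1:19  h2:7  h3:4  h4:4  h5:0.
Shift Activity 3→2, Activity 4→5, Activity 5→4.
Schedule Activity 1@1, Activity 2@1, Activity 3@2, Activity 4@5, Activity 5@4: h1:8  h2:7  h3:7  h4:7  h5:5 — peak 8.

8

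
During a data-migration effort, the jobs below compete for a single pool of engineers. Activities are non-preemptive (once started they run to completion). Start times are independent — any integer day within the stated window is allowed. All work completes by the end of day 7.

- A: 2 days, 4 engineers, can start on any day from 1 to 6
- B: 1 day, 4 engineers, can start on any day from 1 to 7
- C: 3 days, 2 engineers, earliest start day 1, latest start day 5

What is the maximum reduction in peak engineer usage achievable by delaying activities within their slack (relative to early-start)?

6

Early-start peak: d1:10  d2:6  d3:2  d4:0  d5:0  d6:0  d7:0 ⇒ 10.
Leveled (A@1, B@3, C@4): d1:4  d2:4  d3:4  d4:2  d5:2  d6:2  d7:0 ⇒ 4.
Reduction 10 − 4 = 6.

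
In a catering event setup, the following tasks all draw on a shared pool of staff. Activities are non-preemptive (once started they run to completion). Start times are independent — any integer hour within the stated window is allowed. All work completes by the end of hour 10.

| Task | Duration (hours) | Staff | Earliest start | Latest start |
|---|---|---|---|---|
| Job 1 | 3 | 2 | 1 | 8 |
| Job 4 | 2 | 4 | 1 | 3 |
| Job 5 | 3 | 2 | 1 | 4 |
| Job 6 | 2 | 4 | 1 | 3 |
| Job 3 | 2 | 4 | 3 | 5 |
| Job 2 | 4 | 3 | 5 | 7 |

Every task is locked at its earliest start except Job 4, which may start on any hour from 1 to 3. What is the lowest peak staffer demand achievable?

Job 4@1: h1:12  h2:12  h3:8  h4:4  h5:3  h6:3  h7:3  h8:3  h9:0  h10:0 → peak 12
Job 4@2: h1:8  h2:12  h3:12  h4:4  h5:3  h6:3  h7:3  h8:3  h9:0  h10:0 → peak 12
Job 4@3: h1:8  h2:8  h3:12  h4:8  h5:3  h6:3  h7:3  h8:3  h9:0  h10:0 → peak 12
Best is Job 4@1, peak 12.

12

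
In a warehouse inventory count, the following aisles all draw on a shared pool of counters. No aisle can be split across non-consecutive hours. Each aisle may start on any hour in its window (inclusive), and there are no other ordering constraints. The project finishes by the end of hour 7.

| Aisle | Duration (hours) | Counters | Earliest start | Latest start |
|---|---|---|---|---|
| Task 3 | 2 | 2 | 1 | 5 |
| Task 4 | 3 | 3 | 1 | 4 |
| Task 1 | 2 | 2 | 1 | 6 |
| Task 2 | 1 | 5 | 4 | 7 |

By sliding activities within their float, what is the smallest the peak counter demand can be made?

5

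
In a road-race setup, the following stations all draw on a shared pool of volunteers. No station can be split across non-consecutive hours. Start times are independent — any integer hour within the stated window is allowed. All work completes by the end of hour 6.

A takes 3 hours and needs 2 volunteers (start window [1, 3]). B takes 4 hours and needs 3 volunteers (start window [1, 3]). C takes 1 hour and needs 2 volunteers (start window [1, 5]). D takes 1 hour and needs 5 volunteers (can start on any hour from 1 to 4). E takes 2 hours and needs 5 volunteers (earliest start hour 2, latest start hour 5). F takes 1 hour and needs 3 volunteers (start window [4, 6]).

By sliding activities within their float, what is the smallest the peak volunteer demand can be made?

8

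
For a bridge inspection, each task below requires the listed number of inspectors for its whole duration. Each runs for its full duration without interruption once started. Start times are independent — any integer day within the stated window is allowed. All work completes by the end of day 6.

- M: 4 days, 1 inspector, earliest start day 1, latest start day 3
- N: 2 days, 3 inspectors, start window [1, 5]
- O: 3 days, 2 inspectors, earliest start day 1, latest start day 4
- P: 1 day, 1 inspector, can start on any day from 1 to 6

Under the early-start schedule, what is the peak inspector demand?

7

Early-start schedule: M@1, N@1, O@1, P@1.
Load per day: day 1: 7, day 2: 6, day 3: 3, day 4: 1, day 5: 0, day 6: 0.
Peak is 7.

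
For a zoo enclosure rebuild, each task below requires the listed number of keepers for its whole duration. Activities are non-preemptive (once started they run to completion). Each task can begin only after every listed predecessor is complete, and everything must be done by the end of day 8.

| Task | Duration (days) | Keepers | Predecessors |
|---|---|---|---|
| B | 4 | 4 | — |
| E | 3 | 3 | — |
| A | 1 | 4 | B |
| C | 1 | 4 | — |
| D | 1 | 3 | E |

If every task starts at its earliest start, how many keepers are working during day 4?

7

At early start, day 4 has: B, D.
Demand: 4 + 3 = 7.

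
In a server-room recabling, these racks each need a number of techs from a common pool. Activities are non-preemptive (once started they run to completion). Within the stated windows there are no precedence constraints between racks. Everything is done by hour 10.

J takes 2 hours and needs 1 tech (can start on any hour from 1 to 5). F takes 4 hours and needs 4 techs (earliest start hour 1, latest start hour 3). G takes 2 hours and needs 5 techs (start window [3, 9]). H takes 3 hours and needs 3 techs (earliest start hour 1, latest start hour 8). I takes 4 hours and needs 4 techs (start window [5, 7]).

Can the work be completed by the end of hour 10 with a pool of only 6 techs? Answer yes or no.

The minimum achievable peak is 7; 6 < 7, so no feasible schedule stays within the cap.

no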